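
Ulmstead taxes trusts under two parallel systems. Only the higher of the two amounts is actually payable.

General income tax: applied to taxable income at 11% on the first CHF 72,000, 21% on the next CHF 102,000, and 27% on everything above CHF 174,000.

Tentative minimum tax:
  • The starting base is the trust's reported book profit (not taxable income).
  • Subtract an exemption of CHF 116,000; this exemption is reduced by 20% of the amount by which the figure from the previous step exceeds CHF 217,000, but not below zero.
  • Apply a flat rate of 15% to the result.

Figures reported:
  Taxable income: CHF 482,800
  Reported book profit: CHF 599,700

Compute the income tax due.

Tentative minimum tax:
  Base (reported book profit): CHF 599,700
  Exemption: CHF 116,000 − 20% × (CHF 599,700 − CHF 217,000) = CHF 116,000 − CHF 76,540 = CHF 39,460
  Base: CHF 599,700 − CHF 39,460 = CHF 560,240
  CHF 560,240 × 15% = CHF 84,036

General income tax:
  CHF 72,000 × 11% = CHF 7,920
  CHF 102,000 × 21% = CHF 21,420
  CHF 308,800 × 27% = CHF 83,376
  → CHF 112,716

CHF 112,716 > CHF 84,036, so the general income tax governs.

CHF 112,716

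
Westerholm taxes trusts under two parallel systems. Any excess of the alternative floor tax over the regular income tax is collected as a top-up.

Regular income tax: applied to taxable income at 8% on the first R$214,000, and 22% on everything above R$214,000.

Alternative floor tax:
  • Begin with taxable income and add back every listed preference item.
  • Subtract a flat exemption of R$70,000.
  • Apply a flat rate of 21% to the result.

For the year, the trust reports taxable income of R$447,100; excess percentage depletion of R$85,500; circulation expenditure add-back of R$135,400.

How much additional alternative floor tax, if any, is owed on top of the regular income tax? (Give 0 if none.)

R$57,178

Regular income tax:
  R$214,000 × 8% = R$17,120
  R$233,100 × 22% = R$51,282
  → R$68,402

Alternative floor tax:
  Adjusted income: R$447,100 + R$85,500 + R$135,400 = R$668,000
  Less exemption R$70,000 → base R$598,000
  R$598,000 × 21% = R$125,580

Excess of alternative floor tax over regular income tax: R$125,580 − R$68,402 = R$57,178.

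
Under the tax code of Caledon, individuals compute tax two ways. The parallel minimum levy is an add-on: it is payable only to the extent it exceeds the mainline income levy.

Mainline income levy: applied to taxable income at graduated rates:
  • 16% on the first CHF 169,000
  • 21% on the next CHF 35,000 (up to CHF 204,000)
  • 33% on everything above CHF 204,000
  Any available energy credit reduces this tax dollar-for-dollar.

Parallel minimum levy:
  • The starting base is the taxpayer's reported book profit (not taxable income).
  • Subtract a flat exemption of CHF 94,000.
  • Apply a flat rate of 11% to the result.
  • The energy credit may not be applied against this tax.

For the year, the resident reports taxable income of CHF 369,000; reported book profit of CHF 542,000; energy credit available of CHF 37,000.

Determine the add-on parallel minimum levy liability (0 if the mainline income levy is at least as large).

Mainline income levy:
  CHF 169,000 × 16% = CHF 27,040
  CHF 35,000 × 21% = CHF 7,350
  CHF 165,000 × 33% = CHF 54,450
  → CHF 88,840
  Less energy credit CHF 37,000 → CHF 51,840

Parallel minimum levy:
  Base (reported book profit): CHF 542,000
  Less exemption CHF 94,000 → base CHF 448,000
  CHF 448,000 × 11% = CHF 49,280

CHF 49,280 ≤ CHF 51,840, so no add-on is due.

CHF 0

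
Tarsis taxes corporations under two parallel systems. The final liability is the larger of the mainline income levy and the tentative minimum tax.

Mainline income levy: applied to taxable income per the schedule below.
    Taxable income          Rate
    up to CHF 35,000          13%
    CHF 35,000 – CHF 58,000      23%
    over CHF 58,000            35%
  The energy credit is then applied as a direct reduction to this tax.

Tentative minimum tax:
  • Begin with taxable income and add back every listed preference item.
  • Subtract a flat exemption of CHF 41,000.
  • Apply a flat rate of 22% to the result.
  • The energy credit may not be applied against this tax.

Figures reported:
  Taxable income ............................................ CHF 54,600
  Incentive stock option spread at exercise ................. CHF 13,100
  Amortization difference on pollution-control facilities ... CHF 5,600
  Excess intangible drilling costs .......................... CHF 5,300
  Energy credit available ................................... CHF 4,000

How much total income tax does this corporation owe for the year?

CHF 8,272

Tentative minimum tax:
  Adjusted income: CHF 54,600 + CHF 13,100 + CHF 5,600 + CHF 5,300 = CHF 78,600
  Less exemption CHF 41,000 → base CHF 37,600
  CHF 37,600 × 22% = CHF 8,272

Mainline income levy:
  CHF 35,000 × 13% = CHF 4,550
  CHF 19,600 × 23% = CHF 4,508
  → CHF 9,058
  Less energy credit CHF 4,000 → CHF 5,058

CHF 8,272 > CHF 5,058, so the tentative minimum tax is the binding amount.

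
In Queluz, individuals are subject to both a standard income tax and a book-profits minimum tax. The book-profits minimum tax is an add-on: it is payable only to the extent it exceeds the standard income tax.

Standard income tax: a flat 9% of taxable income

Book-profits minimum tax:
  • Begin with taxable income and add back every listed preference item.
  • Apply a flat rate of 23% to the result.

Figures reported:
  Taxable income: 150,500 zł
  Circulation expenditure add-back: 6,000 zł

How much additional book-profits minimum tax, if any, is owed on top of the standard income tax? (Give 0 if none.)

22,450 zł

Standard income tax:
  150,500 zł × 9% = 13,545 zł

Book-profits minimum tax:
  Adjusted income: 150,500 zł + 6,000 zł = 156,500 zł
  156,500 zł × 23% = 35,995 zł

Excess of book-profits minimum tax over standard income tax: 35,995 zł − 13,545 zł = 22,450 zł.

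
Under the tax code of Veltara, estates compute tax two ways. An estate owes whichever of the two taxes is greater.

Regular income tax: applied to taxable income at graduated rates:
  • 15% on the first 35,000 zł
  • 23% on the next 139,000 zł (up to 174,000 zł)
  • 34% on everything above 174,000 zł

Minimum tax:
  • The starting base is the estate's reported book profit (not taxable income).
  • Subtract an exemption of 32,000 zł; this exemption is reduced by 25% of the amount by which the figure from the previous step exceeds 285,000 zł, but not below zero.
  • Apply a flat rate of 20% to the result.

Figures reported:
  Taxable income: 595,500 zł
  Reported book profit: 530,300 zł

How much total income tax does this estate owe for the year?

180,530 zł

Minimum tax:
  Base (reported book profit): 530,300 zł
  Exemption: 25% × (530,300 zł − 285,000 zł) = 61,325 zł ≥ 32,000 zł, so the exemption is fully phased out
  Base: 530,300 zł − 0 zł = 530,300 zł
  530,300 zł × 20% = 106,060 zł

Regular income tax:
  35,000 zł × 15% = 5,250 zł
  139,000 zł × 23% = 31,970 zł
  421,500 zł × 34% = 143,310 zł
  → 180,530 zł

180,530 zł > 106,060 zł, so the regular income tax governs.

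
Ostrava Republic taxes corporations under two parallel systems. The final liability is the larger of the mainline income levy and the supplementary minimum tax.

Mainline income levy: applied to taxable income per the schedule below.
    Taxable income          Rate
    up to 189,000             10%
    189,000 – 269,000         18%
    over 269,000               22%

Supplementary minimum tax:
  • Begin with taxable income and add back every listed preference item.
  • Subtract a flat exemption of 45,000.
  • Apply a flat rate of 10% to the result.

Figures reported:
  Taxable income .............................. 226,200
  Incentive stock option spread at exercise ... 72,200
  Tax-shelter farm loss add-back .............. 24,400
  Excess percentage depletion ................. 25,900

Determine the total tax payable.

Mainline income levy:
  189,000 × 10% = 18,900
  37,200 × 18% = 6,696
  → 25,596

Supplementary minimum tax:
  Adjusted income: 226,200 + 72,200 + 24,400 + 25,900 = 348,700
  Less exemption 45,000 → base 303,700
  303,700 × 10% = 30,370

30,370 > 25,596, so the supplementary minimum tax is the binding amount.

30,370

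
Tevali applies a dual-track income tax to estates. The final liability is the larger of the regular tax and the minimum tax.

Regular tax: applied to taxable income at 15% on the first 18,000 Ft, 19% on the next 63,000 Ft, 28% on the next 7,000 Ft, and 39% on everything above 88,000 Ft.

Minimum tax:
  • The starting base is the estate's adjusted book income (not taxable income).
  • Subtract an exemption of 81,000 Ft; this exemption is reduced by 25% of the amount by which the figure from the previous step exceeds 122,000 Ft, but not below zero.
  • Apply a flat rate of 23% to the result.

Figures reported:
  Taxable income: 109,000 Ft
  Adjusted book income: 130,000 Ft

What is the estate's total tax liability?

Minimum tax:
  Base (adjusted book income): 130,000 Ft
  Exemption: 81,000 Ft − 25% × (130,000 Ft − 122,000 Ft) = 81,000 Ft − 2,000 Ft = 79,000 Ft
  Base: 130,000 Ft − 79,000 Ft = 51,000 Ft
  51,000 Ft × 23% = 11,730 Ft

Regular tax:
  18,000 Ft × 15% = 2,700 Ft
  63,000 Ft × 19% = 11,970 Ft
  7,000 Ft × 28% = 1,960 Ft
  21,000 Ft × 39% = 8,190 Ft
  → 24,820 Ft

24,820 Ft > 11,730 Ft, so the regular tax governs.

24,820 Ft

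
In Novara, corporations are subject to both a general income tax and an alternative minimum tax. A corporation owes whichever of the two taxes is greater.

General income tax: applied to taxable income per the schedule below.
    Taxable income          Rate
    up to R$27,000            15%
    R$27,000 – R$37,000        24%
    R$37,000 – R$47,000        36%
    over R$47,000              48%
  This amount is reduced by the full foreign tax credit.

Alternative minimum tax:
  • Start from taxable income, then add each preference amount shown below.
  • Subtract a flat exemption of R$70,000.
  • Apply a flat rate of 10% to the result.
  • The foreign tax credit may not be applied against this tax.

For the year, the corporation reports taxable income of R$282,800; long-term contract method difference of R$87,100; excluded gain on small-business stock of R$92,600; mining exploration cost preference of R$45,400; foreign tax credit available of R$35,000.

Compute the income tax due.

R$88,234

General income tax:
  R$27,000 × 15% = R$4,050
  R$10,000 × 24% = R$2,400
  R$10,000 × 36% = R$3,600
  R$235,800 × 48% = R$113,184
  → R$123,234
  Less foreign tax credit R$35,000 → R$88,234

Alternative minimum tax:
  Adjusted income: R$282,800 + R$87,100 + R$92,600 + R$45,400 = R$507,900
  Less exemption R$70,000 → base R$437,900
  R$437,900 × 10% = R$43,790

R$88,234 > R$43,790, so the general income tax governs.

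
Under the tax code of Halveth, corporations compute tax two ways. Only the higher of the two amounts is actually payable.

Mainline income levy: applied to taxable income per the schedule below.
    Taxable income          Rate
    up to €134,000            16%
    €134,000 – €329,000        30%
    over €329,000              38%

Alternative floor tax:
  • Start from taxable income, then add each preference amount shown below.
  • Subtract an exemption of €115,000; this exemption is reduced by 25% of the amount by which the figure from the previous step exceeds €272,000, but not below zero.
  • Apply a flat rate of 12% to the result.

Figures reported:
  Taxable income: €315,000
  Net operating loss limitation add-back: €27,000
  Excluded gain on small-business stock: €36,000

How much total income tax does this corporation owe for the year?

Alternative floor tax:
  Adjusted income: €315,000 + €27,000 + €36,000 = €378,000
  Exemption: €115,000 − 25% × (€378,000 − €272,000) = €115,000 − €26,500 = €88,500
  Base: €378,000 − €88,500 = €289,500
  €289,500 × 12% = €34,740

Mainline income levy:
  €134,000 × 16% = €21,440
  €181,000 × 30% = €54,300
  → €75,740

€75,740 > €34,740, so the mainline income levy governs.

€75,740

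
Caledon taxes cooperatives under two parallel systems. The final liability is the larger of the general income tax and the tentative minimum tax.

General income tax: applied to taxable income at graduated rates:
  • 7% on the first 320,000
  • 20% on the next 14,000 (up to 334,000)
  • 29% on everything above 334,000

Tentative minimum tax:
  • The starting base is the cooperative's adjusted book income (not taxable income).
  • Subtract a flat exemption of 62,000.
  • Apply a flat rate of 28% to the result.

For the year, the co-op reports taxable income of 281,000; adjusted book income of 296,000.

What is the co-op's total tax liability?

65,520

General income tax:
  281,000 × 7% = 19,670

Tentative minimum tax:
  Base (adjusted book income): 296,000
  Less exemption 62,000 → base 234,000
  234,000 × 28% = 65,520

65,520 > 19,670, so the tentative minimum tax is the binding amount.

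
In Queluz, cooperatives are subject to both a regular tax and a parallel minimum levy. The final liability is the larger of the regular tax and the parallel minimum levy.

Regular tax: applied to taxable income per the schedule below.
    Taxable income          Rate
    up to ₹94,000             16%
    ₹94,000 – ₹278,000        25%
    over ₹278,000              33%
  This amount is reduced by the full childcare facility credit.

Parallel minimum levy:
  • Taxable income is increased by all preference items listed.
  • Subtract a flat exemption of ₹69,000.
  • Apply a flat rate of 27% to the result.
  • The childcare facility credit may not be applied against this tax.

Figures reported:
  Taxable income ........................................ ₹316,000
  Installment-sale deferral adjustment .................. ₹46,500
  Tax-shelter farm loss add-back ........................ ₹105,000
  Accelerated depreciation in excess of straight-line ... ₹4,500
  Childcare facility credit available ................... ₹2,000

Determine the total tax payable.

Regular tax:
  ₹94,000 × 16% = ₹15,040
  ₹184,000 × 25% = ₹46,000
  ₹38,000 × 33% = ₹12,540
  → ₹73,580
  Less childcare facility credit ₹2,000 → ₹71,580

Parallel minimum levy:
  Adjusted income: ₹316,000 + ₹46,500 + ₹105,000 + ₹4,500 = ₹472,000
  Less exemption ₹69,000 → base ₹403,000
  ₹403,000 × 27% = ₹108,810

₹108,810 > ₹71,580, so the parallel minimum levy is the binding amount.

₹108,810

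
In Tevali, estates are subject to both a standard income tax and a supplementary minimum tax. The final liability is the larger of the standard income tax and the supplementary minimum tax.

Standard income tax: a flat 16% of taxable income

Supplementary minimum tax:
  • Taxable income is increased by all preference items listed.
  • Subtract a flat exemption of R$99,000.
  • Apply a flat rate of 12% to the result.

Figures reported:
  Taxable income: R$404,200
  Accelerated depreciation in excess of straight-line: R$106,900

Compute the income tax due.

Supplementary minimum tax:
  Adjusted income: R$404,200 + R$106,900 = R$511,100
  Less exemption R$99,000 → base R$412,100
  R$412,100 × 12% = R$49,452

Standard income tax:
  R$404,200 × 16% = R$64,672

R$64,672 > R$49,452, so the standard income tax governs.

R$64,672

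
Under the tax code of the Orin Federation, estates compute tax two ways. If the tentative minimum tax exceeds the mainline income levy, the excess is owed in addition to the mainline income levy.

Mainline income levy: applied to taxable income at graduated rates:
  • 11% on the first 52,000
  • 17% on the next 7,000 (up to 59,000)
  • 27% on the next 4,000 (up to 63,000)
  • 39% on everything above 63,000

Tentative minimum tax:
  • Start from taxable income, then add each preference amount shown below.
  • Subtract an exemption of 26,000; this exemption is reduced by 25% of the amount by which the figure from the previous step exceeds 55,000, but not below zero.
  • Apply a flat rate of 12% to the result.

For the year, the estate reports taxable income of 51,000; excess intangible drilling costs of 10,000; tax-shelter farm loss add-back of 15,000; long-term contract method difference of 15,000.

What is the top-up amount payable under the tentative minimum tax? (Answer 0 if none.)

3,270

Mainline income levy:
  51,000 × 11% = 5,610

Tentative minimum tax:
  Adjusted income: 51,000 + 10,000 + 15,000 + 15,000 = 91,000
  Exemption: 26,000 − 25% × (91,000 − 55,000) = 26,000 − 9,000 = 17,000
  Base: 91,000 − 17,000 = 74,000
  74,000 × 12% = 8,880

Excess of tentative minimum tax over mainline income levy: 8,880 − 5,610 = 3,270.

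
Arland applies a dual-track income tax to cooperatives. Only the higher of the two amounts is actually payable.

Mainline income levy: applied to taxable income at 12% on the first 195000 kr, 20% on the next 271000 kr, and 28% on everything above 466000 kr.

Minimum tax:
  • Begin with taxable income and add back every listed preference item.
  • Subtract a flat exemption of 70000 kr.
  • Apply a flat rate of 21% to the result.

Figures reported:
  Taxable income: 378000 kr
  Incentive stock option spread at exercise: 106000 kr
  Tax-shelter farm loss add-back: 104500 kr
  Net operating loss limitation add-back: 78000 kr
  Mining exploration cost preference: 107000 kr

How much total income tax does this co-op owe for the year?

Mainline income levy:
  195000 kr × 12% = 23400 kr
  183000 kr × 20% = 36600 kr
  → 60000 kr

Minimum tax:
  Adjusted income: 378000 kr + 106000 kr + 104500 kr + 78000 kr + 107000 kr = 773500 kr
  Less exemption 70000 kr → base 703500 kr
  703500 kr × 21% = 147735 kr

147735 kr > 60000 kr, so the minimum tax is the binding amount.

147735 kr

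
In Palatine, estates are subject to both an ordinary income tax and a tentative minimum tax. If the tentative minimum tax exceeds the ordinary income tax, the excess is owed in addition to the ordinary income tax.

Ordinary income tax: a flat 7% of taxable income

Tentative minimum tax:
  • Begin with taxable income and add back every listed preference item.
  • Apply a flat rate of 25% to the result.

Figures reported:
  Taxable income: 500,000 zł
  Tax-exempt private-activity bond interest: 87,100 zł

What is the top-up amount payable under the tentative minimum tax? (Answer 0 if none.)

111,775 zł

Tentative minimum tax:
  Adjusted income: 500,000 zł + 87,100 zł = 587,100 zł
  587,100 zł × 25% = 146,775 zł

Ordinary income tax:
  500,000 zł × 7% = 35,000 zł

Excess of tentative minimum tax over ordinary income tax: 146,775 zł − 35,000 zł = 111,775 zł.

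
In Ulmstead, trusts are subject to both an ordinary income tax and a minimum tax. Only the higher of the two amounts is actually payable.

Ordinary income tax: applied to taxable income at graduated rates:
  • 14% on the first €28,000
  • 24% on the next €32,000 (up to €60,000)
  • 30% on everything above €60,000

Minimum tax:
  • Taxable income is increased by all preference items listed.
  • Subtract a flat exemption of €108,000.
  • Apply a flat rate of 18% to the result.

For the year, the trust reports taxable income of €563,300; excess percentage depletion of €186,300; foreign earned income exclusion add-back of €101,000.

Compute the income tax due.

€162,590

Minimum tax:
  Adjusted income: €563,300 + €186,300 + €101,000 = €850,600
  Less exemption €108,000 → base €742,600
  €742,600 × 18% = €133,668

Ordinary income tax:
  €28,000 × 14% = €3,920
  €32,000 × 24% = €7,680
  €503,300 × 30% = €150,990
  → €162,590

€162,590 > €133,668, so the ordinary income tax governs.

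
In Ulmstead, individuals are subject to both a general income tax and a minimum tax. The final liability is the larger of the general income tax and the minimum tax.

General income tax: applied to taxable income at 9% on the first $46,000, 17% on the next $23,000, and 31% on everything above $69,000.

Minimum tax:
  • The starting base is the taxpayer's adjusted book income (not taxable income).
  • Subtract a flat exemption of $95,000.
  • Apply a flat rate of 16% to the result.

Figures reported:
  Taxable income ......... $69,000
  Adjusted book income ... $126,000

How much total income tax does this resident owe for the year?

$8,050

General income tax:
  $46,000 × 9% = $4,140
  $23,000 × 17% = $3,910
  → $8,050

Minimum tax:
  Base (adjusted book income): $126,000
  Less exemption $95,000 → base $31,000
  $31,000 × 16% = $4,960

$8,050 > $4,960, so the general income tax governs.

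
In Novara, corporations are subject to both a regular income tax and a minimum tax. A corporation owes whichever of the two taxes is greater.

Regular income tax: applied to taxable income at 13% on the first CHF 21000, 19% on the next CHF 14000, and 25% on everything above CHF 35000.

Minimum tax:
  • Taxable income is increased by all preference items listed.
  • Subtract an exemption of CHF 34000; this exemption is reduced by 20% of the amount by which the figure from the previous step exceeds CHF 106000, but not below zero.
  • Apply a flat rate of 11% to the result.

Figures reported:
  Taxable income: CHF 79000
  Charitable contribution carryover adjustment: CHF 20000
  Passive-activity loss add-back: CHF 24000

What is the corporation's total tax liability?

Minimum tax:
  Adjusted income: CHF 79000 + CHF 20000 + CHF 24000 = CHF 123000
  Exemption: CHF 34000 − 20% × (CHF 123000 − CHF 106000) = CHF 34000 − CHF 3400 = CHF 30600
  Base: CHF 123000 − CHF 30600 = CHF 92400
  CHF 92400 × 11% = CHF 10164

Regular income tax:
  CHF 21000 × 13% = CHF 2730
  CHF 14000 × 19% = CHF 2660
  CHF 44000 × 25% = CHF 11000
  → CHF 16390

CHF 16390 > CHF 10164, so the regular income tax governs.

CHF 16390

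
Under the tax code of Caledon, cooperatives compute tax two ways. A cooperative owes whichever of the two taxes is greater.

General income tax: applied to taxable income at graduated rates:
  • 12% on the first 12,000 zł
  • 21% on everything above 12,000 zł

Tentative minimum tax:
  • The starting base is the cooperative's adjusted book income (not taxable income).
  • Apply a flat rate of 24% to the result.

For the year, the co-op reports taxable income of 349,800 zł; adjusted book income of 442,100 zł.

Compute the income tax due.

106,104 zł

General income tax:
  12,000 zł × 12% = 1,440 zł
  337,800 zł × 21% = 70,938 zł
  → 72,378 zł

Tentative minimum tax:
  Base (adjusted book income): 442,100 zł
  442,100 zł × 24% = 106,104 zł

106,104 zł > 72,378 zł, so the tentative minimum tax is the binding amount.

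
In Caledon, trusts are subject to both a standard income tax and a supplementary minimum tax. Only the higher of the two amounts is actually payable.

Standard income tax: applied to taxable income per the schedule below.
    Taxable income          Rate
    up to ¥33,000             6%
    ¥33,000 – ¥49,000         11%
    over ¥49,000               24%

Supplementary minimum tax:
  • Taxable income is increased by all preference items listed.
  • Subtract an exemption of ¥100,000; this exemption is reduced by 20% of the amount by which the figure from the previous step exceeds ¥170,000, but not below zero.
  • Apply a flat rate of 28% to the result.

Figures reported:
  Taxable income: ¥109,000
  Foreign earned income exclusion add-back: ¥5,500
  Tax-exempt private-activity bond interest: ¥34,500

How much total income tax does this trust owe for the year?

Standard income tax:
  ¥33,000 × 6% = ¥1,980
  ¥16,000 × 11% = ¥1,760
  ¥60,000 × 24% = ¥14,400
  → ¥18,140

Supplementary minimum tax:
  Adjusted income: ¥109,000 + ¥5,500 + ¥34,500 = ¥149,000
  Exemption: ¥149,000 ≤ ¥170,000, so full ¥100,000 applies
  Base: ¥149,000 − ¥100,000 = ¥49,000
  ¥49,000 × 28% = ¥13,720

¥18,140 > ¥13,720, so the standard income tax governs.

¥18,140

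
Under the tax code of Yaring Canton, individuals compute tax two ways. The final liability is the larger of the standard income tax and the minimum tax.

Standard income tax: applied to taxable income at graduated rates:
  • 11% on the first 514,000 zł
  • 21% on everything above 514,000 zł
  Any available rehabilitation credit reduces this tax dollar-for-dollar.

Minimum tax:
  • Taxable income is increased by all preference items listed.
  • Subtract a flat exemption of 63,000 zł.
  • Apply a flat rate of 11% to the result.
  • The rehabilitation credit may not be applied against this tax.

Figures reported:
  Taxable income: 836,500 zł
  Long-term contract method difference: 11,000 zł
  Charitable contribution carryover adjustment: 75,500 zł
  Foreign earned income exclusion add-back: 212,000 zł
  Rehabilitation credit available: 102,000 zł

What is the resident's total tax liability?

117,920 zł

Standard income tax:
  514,000 zł × 11% = 56,540 zł
  322,500 zł × 21% = 67,725 zł
  → 124,265 zł
  Less rehabilitation credit 102,000 zł → 22,265 zł

Minimum tax:
  Adjusted income: 836,500 zł + 11,000 zł + 75,500 zł + 212,000 zł = 1,135,000 zł
  Less exemption 63,000 zł → base 1,072,000 zł
  1,072,000 zł × 11% = 117,920 zł

117,920 zł > 22,265 zł, so the minimum tax is the binding amount.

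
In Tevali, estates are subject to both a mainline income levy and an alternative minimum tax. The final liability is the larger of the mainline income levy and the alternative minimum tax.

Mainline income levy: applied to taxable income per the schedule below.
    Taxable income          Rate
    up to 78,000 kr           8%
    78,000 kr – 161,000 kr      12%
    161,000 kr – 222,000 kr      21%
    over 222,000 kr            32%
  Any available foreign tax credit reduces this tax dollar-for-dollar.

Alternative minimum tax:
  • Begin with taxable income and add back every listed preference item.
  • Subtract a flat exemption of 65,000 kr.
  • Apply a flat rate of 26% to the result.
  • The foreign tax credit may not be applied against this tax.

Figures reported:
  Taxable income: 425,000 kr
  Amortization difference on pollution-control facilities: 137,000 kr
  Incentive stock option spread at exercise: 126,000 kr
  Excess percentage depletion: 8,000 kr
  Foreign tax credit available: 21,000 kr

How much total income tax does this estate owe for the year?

Alternative minimum tax:
  Adjusted income: 425,000 kr + 137,000 kr + 126,000 kr + 8,000 kr = 696,000 kr
  Less exemption 65,000 kr → base 631,000 kr
  631,000 kr × 26% = 164,060 kr

Mainline income levy:
  78,000 kr × 8% = 6,240 kr
  83,000 kr × 12% = 9,960 kr
  61,000 kr × 21% = 12,810 kr
  203,000 kr × 32% = 64,960 kr
  → 93,970 kr
  Less foreign tax credit 21,000 kr → 72,970 kr

164,060 kr > 72,970 kr, so the alternative minimum tax is the binding amount.

164,060 kr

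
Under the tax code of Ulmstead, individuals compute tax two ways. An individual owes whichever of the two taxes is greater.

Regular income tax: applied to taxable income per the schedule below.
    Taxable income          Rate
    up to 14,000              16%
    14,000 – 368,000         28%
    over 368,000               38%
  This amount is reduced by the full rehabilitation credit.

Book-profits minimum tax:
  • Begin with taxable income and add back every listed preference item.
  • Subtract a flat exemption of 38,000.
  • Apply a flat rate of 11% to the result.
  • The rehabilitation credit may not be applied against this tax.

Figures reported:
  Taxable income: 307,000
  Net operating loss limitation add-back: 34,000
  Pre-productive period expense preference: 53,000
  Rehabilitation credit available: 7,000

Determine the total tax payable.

Regular income tax:
  14,000 × 16% = 2,240
  293,000 × 28% = 82,040
  → 84,280
  Less rehabilitation credit 7,000 → 77,280

Book-profits minimum tax:
  Adjusted income: 307,000 + 34,000 + 53,000 = 394,000
  Less exemption 38,000 → base 356,000
  356,000 × 11% = 39,160

77,280 > 39,160, so the regular income tax governs.

77,280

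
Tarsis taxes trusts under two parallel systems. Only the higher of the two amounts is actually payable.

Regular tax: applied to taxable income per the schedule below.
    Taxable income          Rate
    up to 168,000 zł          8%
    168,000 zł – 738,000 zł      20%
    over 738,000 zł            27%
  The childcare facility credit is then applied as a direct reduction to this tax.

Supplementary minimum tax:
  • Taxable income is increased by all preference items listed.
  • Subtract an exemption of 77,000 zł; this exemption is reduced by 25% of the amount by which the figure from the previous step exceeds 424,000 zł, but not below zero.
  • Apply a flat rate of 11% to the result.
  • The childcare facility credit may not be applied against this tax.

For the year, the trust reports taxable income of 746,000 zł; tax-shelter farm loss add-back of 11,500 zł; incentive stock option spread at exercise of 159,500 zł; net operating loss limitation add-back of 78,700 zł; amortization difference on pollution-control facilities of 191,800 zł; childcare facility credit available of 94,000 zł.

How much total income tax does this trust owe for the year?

Regular tax:
  168,000 zł × 8% = 13,440 zł
  570,000 zł × 20% = 114,000 zł
  8,000 zł × 27% = 2,160 zł
  → 129,600 zł
  Less childcare facility credit 94,000 zł → 35,600 zł

Supplementary minimum tax:
  Adjusted income: 746,000 zł + 11,500 zł + 159,500 zł + 78,700 zł + 191,800 zł = 1,187,500 zł
  Exemption: 25% × (1,187,500 zł − 424,000 zł) = 190,875 zł ≥ 77,000 zł, so the exemption is fully phased out
  Base: 1,187,500 zł − 0 zł = 1,187,500 zł
  1,187,500 zł × 11% = 130,625 zł

130,625 zł > 35,600 zł, so the supplementary minimum tax is the binding amount.

130,625 zł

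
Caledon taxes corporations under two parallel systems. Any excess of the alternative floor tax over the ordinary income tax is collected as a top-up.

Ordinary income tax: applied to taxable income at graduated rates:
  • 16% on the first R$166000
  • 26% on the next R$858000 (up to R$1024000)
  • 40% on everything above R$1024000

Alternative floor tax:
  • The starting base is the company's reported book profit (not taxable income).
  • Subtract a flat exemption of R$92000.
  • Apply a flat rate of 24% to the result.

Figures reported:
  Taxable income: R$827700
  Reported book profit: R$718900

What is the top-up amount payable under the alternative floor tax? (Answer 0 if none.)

R$0

Alternative floor tax:
  Base (reported book profit): R$718900
  Less exemption R$92000 → base R$626900
  R$626900 × 24% = R$150456

Ordinary income tax:
  R$166000 × 16% = R$26560
  R$661700 × 26% = R$172042
  → R$198602

R$150456 ≤ R$198602, so no add-on is due.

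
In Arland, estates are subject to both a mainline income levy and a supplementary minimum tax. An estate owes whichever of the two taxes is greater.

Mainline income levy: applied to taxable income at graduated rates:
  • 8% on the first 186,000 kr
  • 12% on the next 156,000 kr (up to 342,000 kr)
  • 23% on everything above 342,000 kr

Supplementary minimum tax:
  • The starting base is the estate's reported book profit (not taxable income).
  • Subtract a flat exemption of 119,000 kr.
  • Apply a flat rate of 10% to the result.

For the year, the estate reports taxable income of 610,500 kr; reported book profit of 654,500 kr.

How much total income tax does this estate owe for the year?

Mainline income levy:
  186,000 kr × 8% = 14,880 kr
  156,000 kr × 12% = 18,720 kr
  268,500 kr × 23% = 61,755 kr
  → 95,355 kr

Supplementary minimum tax:
  Base (reported book profit): 654,500 kr
  Less exemption 119,000 kr → base 535,500 kr
  535,500 kr × 10% = 53,550 kr

95,355 kr > 53,550 kr, so the mainline income levy governs.

95,355 kr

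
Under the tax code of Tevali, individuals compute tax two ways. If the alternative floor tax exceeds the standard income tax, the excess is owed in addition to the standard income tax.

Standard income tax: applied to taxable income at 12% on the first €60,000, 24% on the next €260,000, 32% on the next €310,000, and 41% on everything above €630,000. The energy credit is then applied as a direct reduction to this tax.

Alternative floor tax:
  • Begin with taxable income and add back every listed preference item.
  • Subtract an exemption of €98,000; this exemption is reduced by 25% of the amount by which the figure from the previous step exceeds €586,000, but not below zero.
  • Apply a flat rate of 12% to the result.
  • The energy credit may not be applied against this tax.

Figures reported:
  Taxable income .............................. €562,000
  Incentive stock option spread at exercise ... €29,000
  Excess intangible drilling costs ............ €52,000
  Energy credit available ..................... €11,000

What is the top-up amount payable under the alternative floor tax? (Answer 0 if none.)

Alternative floor tax:
  Adjusted income: €562,000 + €29,000 + €52,000 = €643,000
  Exemption: €98,000 − 25% × (€643,000 − €586,000) = €98,000 − €14,250 = €83,750
  Base: €643,000 − €83,750 = €559,250
  €559,250 × 12% = €67,110

Standard income tax:
  €60,000 × 12% = €7,200
  €260,000 × 24% = €62,400
  €242,000 × 32% = €77,440
  → €147,040
  Less energy credit €11,000 → €136,040

€67,110 ≤ €136,040, so no add-on is due.

€0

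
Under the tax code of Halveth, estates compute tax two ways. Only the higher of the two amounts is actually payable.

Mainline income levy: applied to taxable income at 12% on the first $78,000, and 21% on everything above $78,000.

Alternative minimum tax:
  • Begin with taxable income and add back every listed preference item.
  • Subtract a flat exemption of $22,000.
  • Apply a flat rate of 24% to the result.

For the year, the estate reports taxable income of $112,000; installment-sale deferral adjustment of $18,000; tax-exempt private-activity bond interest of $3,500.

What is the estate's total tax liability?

$26,760

Alternative minimum tax:
  Adjusted income: $112,000 + $18,000 + $3,500 = $133,500
  Less exemption $22,000 → base $111,500
  $111,500 × 24% = $26,760

Mainline income levy:
  $78,000 × 12% = $9,360
  $34,000 × 21% = $7,140
  → $16,500

$26,760 > $16,500, so the alternative minimum tax is the binding amount.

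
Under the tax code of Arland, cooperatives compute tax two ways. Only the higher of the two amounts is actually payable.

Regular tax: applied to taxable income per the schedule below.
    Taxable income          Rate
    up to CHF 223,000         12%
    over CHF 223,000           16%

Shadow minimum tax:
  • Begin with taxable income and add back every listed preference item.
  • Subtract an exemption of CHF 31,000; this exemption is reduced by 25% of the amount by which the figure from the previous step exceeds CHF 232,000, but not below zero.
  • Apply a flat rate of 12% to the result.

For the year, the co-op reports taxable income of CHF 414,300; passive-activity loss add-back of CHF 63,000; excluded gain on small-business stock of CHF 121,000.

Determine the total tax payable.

Regular tax:
  CHF 223,000 × 12% = CHF 26,760
  CHF 191,300 × 16% = CHF 30,608
  → CHF 57,368

Shadow minimum tax:
  Adjusted income: CHF 414,300 + CHF 63,000 + CHF 121,000 = CHF 598,300
  Exemption: 25% × (CHF 598,300 − CHF 232,000) = CHF 91,575 ≥ CHF 31,000, so the exemption is fully phased out
  Base: CHF 598,300 − CHF 0 = CHF 598,300
  CHF 598,300 × 12% = CHF 71,796

CHF 71,796 > CHF 57,368, so the shadow minimum tax is the binding amount.

CHF 71,796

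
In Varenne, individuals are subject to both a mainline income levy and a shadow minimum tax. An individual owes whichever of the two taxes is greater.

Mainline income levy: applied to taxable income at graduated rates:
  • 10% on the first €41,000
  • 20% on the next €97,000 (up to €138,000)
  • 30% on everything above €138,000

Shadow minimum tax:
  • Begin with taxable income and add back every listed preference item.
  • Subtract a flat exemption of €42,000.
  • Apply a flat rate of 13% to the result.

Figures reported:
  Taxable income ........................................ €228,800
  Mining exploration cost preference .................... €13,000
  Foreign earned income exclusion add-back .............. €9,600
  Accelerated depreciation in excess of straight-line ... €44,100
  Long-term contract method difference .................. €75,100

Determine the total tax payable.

Mainline income levy:
  €41,000 × 10% = €4,100
  €97,000 × 20% = €19,400
  €90,800 × 30% = €27,240
  → €50,740

Shadow minimum tax:
  Adjusted income: €228,800 + €13,000 + €9,600 + €44,100 + €75,100 = €370,600
  Less exemption €42,000 → base €328,600
  €328,600 × 13% = €42,718

€50,740 > €42,718, so the mainline income levy governs.

€50,740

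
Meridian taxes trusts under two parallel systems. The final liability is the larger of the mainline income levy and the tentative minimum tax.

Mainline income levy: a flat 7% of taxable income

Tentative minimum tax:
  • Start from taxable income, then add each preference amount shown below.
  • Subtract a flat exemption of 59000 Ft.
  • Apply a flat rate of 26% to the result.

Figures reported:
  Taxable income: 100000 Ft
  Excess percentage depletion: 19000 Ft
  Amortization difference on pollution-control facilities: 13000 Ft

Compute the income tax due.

Tentative minimum tax:
  Adjusted income: 100000 Ft + 19000 Ft + 13000 Ft = 132000 Ft
  Less exemption 59000 Ft → base 73000 Ft
  73000 Ft × 26% = 18980 Ft

Mainline income levy:
  100000 Ft × 7% = 7000 Ft

18980 Ft > 7000 Ft, so the tentative minimum tax is the binding amount.

18980 Ft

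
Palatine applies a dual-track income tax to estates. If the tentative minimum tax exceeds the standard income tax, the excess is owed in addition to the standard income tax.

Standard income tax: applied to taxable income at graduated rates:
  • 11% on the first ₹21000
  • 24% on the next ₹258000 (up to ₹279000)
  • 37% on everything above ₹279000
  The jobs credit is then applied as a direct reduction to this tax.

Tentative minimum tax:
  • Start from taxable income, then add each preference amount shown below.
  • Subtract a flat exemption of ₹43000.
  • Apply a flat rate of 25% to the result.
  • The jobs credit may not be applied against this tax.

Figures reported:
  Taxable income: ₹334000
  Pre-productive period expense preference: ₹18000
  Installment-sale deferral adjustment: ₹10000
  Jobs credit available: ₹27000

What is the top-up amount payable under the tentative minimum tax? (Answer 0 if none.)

₹22170

Tentative minimum tax:
  Adjusted income: ₹334000 + ₹18000 + ₹10000 = ₹362000
  Less exemption ₹43000 → base ₹319000
  ₹319000 × 25% = ₹79750

Standard income tax:
  ₹21000 × 11% = ₹2310
  ₹258000 × 24% = ₹61920
  ₹55000 × 37% = ₹20350
  → ₹84580
  Less jobs credit ₹27000 → ₹57580

Excess of tentative minimum tax over standard income tax: ₹79750 − ₹57580 = ₹22170.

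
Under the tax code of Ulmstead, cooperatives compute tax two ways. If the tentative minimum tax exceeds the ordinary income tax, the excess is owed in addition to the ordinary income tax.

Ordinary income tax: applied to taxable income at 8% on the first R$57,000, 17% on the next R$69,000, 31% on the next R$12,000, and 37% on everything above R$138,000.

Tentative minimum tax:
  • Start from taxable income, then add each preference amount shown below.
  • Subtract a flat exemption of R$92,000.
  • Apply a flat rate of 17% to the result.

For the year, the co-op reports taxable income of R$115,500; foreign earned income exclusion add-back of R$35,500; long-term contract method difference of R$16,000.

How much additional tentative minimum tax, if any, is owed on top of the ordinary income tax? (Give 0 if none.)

R$0

Tentative minimum tax:
  Adjusted income: R$115,500 + R$35,500 + R$16,000 = R$167,000
  Less exemption R$92,000 → base R$75,000
  R$75,000 × 17% = R$12,750

Ordinary income tax:
  R$57,000 × 8% = R$4,560
  R$58,500 × 17% = R$9,945
  → R$14,505

R$12,750 ≤ R$14,505, so no add-on is due.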